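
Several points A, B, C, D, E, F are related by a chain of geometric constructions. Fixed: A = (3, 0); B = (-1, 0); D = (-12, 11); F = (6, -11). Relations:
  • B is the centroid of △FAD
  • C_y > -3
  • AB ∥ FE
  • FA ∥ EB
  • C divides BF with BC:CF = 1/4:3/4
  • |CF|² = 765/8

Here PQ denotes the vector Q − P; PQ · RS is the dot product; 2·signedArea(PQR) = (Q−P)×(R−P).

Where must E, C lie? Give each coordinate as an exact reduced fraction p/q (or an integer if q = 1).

C = (3/4, -11/4)
E = (2, -11)

1. E_x = 2  [FA ∥ EB ∩ AB ∥ FE]
2. E_y = -11  [FA ∥ EB ∩ AB ∥ FE]
   → E = (2, -11)
3. C_x = 3/4  [C divides BF with BC:CF = 1/4:3/4]
4. C_y = -11/4  [C divides BF with BC:CF = 1/4:3/4]
   → C = (3/4, -11/4)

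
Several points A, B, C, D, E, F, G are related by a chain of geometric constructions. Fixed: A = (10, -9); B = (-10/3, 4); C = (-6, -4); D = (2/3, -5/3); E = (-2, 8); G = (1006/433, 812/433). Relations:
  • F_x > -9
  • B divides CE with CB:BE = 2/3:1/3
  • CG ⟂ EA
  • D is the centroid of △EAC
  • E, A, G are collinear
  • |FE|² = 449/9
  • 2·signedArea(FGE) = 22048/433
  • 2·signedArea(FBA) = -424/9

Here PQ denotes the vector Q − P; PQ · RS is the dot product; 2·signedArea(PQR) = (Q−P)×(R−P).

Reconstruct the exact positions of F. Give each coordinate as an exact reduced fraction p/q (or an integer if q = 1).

F = (-26/3, 17/3)

1. F_x = -26/3  [2·signedArea(FGE) = 22048/433 ∩ 2·signedArea(FBA) = -424/9]
2. F_y = 17/3  [2·signedArea(FGE) = 22048/433 ∩ 2·signedArea(FBA) = -424/9]
   → F = (-26/3, 17/3)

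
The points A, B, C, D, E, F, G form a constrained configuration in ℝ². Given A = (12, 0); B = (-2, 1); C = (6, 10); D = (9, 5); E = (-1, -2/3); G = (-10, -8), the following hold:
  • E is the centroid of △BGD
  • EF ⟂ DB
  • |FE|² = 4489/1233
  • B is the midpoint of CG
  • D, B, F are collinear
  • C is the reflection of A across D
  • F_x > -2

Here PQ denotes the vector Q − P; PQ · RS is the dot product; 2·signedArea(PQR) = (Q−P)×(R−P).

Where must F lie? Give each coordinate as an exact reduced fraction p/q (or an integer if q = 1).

F = (-679/411, 463/411)

1. F_x = -679/411  [D, B, F are collinear ∩ EF ⟂ DB]
2. F_y = 463/411  [D, B, F are collinear ∩ EF ⟂ DB]
   → F = (-679/411, 463/411)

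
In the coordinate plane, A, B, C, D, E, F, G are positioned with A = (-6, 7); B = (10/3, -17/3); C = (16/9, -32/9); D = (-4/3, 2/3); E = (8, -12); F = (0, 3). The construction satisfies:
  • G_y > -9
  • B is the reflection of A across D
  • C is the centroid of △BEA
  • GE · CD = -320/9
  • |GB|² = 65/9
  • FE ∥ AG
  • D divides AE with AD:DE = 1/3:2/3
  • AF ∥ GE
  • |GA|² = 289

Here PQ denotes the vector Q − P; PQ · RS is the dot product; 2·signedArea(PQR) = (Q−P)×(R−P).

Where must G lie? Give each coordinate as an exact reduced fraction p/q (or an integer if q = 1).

1. G_x = 2  [AF ∥ GE ∩ FE ∥ AG]
2. G_y = -8  [AF ∥ GE ∩ FE ∥ AG]
   → G = (2, -8)

G = (2, -8)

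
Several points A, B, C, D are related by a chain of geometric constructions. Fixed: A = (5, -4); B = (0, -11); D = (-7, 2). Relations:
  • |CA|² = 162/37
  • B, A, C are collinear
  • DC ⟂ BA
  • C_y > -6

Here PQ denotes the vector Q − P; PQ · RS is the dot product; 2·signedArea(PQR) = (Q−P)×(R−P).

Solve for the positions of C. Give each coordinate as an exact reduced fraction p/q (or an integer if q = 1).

1. C_x = 140/37  [B, A, C are collinear ∩ DC ⟂ BA]
2. C_y = -211/37  [B, A, C are collinear ∩ DC ⟂ BA]
   → C = (140/37, -211/37)

C = (140/37, -211/37)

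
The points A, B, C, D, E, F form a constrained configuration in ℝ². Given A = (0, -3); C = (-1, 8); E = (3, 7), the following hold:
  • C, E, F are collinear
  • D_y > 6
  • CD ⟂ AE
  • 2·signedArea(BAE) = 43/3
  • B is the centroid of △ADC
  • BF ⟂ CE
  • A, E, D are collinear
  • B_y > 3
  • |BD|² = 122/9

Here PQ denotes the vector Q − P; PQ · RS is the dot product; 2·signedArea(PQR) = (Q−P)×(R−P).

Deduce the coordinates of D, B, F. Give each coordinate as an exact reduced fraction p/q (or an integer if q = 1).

B = (212/327, 1288/327)
D = (321/109, 743/109)
F = (8377/5559, 40988/5559)

1. D_x = 321/109  [A, E, D are collinear ∩ CD ⟂ AE]
2. D_y = 743/109  [A, E, D are collinear ∩ CD ⟂ AE]
   → D = (321/109, 743/109)
3. B_x = 212/327  [B is the centroid of △ADC]
4. B_y = 1288/327  [B is the centroid of △ADC]
   → B = (212/327, 1288/327)
5. F_x = 8377/5559  [C, E, F are collinear ∩ BF ⟂ CE]
6. F_y = 40988/5559  [C, E, F are collinear ∩ BF ⟂ CE]
   → F = (8377/5559, 40988/5559)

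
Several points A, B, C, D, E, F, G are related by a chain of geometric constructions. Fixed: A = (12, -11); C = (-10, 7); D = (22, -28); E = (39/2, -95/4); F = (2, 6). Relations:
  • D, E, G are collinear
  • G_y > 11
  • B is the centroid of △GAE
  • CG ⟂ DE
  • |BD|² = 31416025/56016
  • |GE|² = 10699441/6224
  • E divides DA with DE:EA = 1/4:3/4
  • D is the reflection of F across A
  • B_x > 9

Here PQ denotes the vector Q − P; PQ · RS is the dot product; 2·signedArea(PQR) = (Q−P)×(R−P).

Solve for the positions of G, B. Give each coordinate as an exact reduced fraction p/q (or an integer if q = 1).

B = (23323/2334, -35419/4668)
G = (-592/389, 4663/389)

1. G_x = -592/389  [D, E, G are collinear ∩ CG ⟂ DE]
2. G_y = 4663/389  [D, E, G are collinear ∩ CG ⟂ DE]
   → G = (-592/389, 4663/389)
3. B_x = 23323/2334  [B is the centroid of △GAE]
4. B_y = -35419/4668  [B is the centroid of △GAE]
   → B = (23323/2334, -35419/4668)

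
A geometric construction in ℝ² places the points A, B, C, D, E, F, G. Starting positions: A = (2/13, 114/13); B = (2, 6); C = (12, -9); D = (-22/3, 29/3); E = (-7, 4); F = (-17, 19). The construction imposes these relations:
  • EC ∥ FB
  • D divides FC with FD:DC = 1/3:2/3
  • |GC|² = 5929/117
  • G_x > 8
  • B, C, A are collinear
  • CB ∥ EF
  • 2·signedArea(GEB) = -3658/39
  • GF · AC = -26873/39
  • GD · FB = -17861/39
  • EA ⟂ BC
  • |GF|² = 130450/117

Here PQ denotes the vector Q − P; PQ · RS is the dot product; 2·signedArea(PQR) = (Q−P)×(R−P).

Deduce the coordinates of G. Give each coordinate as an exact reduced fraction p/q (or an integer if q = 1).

1. G_x = 314/39  [GF · AC = -26873/39 ∩ 2·signedArea(GEB) = -3658/39]
2. G_y = -40/13  [GF · AC = -26873/39 ∩ 2·signedArea(GEB) = -3658/39]
   → G = (314/39, -40/13)

G = (314/39, -40/13)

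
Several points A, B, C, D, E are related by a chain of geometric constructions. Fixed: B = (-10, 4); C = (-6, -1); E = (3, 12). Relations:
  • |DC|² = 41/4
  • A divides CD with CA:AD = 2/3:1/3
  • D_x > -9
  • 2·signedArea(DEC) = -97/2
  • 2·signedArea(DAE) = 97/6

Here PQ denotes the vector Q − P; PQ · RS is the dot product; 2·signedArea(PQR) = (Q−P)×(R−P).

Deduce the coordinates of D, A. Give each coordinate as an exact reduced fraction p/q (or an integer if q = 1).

1. D_x = -8  [line 13·x + -9·y + 235/2 = 0 ∩ |DC|² = 41/4]
2. D_y = 3/2  [line 13·x + -9·y + 235/2 = 0 ∩ |DC|² = 41/4]
   → D = (-8, 3/2)
3. A_x = -22/3  [A divides CD with CA:AD = 2/3:1/3]
4. A_y = 2/3  [A divides CD with CA:AD = 2/3:1/3]
   → A = (-22/3, 2/3)

A = (-22/3, 2/3)
D = (-8, 3/2)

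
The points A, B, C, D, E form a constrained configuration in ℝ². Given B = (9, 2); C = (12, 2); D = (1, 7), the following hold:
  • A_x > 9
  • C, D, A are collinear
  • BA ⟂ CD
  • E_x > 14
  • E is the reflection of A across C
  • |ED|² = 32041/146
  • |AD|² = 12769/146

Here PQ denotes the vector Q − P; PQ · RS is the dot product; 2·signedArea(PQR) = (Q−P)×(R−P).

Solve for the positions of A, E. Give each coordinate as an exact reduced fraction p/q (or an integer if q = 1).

1. A_x = 1389/146  [C, D, A are collinear ∩ BA ⟂ CD]
2. A_y = 457/146  [C, D, A are collinear ∩ BA ⟂ CD]
   → A = (1389/146, 457/146)
3. E_x = 2115/146  [E is the reflection of A across C]
4. E_y = 127/146  [E is the reflection of A across C]
   → E = (2115/146, 127/146)

A = (1389/146, 457/146)
E = (2115/146, 127/146)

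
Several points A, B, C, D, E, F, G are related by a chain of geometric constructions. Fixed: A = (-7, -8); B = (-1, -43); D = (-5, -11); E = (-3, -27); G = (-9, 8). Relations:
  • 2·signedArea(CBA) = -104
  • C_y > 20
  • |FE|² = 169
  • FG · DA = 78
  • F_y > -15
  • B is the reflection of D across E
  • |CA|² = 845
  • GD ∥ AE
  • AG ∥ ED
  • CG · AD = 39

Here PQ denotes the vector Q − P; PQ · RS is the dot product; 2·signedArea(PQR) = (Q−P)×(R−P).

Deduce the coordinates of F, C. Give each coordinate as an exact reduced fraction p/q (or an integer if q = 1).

C = (-9, 21)
F = (-3, -14)

1. F_x = -3  [line 2·x + -3·y + -36 = 0 ∩ |FE|² = 169]
2. F_y = -14  [line 2·x + -3·y + -36 = 0 ∩ |FE|² = 169]
   → F = (-3, -14)
3. C_x = -9  [2·signedArea(CBA) = -104 ∩ CG · AD = 39]
4. C_y = 21  [2·signedArea(CBA) = -104 ∩ CG · AD = 39]
   → C = (-9, 21)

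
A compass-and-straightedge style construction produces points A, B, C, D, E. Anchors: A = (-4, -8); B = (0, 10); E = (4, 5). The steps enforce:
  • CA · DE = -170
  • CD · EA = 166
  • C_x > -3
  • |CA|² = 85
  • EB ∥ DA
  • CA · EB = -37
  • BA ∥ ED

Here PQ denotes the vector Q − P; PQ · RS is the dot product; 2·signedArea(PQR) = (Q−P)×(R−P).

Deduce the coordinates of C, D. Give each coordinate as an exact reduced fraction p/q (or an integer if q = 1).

1. C_x = -2  [line 4·x + -5·y + 13 = 0 ∩ |CA|² = 85]
2. C_y = 1  [line 4·x + -5·y + 13 = 0 ∩ |CA|² = 85]
   → C = (-2, 1)
3. D_x = 0  [CA · DE = -170 ∩ EB ∥ DA]
4. D_y = -13  [CA · DE = -170 ∩ EB ∥ DA]
   → D = (0, -13)

C = (-2, 1)
D = (0, -13)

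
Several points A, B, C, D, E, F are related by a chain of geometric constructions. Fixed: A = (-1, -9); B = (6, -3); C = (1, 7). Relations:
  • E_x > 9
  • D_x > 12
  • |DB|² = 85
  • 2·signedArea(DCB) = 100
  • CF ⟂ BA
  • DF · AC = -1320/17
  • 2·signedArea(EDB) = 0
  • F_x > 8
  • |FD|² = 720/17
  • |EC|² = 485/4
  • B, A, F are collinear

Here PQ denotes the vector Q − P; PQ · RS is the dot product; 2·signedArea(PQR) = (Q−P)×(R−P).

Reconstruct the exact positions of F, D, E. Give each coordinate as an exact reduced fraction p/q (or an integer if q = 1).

D = (13, 3)
E = (19/2, 0)
F = (137/17, -21/17)

1. F_x = 137/17  [B, A, F are collinear ∩ CF ⟂ BA]
2. F_y = -21/17  [B, A, F are collinear ∩ CF ⟂ BA]
   → F = (137/17, -21/17)
3. D_x = 13  [2·signedArea(DCB) = 100 ∩ DF · AC = -1320/17]
4. D_y = 3  [2·signedArea(DCB) = 100 ∩ DF · AC = -1320/17]
   → D = (13, 3)
5. E_x = 19/2  [line 6·x + -7·y + -57 = 0 ∩ |EC|² = 485/4]
6. E_y = 0  [line 6·x + -7·y + -57 = 0 ∩ |EC|² = 485/4]
   → E = (19/2, 0)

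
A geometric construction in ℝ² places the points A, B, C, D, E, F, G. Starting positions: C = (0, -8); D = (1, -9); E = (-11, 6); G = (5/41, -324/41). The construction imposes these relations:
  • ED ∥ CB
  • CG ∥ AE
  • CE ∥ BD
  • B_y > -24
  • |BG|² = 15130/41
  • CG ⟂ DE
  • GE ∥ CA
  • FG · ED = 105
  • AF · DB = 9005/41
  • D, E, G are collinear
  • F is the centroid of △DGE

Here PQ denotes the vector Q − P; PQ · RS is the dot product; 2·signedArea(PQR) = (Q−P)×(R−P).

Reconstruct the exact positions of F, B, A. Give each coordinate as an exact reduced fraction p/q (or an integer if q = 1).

1. F_x = -135/41  [F is the centroid of △DGE]
2. F_y = -149/41  [F is the centroid of △DGE]
   → F = (-135/41, -149/41)
3. B_x = 12  [CE ∥ BD ∩ ED ∥ CB]
4. B_y = -23  [CE ∥ BD ∩ ED ∥ CB]
   → B = (12, -23)
5. A_x = -456/41  [CG ∥ AE ∩ GE ∥ CA]
6. A_y = 242/41  [CG ∥ AE ∩ GE ∥ CA]
   → A = (-456/41, 242/41)

A = (-456/41, 242/41)
B = (12, -23)
F = (-135/41, -149/41)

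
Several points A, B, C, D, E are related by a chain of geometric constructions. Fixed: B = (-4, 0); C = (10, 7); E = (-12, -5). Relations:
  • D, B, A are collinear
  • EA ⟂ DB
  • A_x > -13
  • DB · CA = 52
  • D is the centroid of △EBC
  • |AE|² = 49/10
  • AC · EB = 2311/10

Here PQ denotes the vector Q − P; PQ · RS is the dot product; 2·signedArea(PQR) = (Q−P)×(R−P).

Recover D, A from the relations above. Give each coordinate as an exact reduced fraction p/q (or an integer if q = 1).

A = (-127/10, -29/10)
D = (-2, 2/3)

1. D_x = -2  [D is the centroid of △EBC]
2. D_y = 2/3  [D is the centroid of △EBC]
   → D = (-2, 2/3)
3. A_x = -127/10  [D, B, A are collinear ∩ EA ⟂ DB]
4. A_y = -29/10  [D, B, A are collinear ∩ EA ⟂ DB]
   → A = (-127/10, -29/10)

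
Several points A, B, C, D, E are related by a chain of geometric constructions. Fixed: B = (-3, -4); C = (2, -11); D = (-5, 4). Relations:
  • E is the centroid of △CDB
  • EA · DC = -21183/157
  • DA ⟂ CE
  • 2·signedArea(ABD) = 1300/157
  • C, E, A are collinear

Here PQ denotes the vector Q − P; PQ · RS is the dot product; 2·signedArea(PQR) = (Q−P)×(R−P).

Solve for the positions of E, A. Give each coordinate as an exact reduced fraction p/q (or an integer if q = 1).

1. E_x = -2  [E is the centroid of △CDB]
2. E_y = -11/3  [E is the centroid of △CDB]
   → E = (-2, -11/3)
3. A_x = -928/157  [C, E, A are collinear ∩ DA ⟂ CE]
4. A_y = 550/157  [C, E, A are collinear ∩ DA ⟂ CE]
   → A = (-928/157, 550/157)

A = (-928/157, 550/157)
E = (-2, -11/3)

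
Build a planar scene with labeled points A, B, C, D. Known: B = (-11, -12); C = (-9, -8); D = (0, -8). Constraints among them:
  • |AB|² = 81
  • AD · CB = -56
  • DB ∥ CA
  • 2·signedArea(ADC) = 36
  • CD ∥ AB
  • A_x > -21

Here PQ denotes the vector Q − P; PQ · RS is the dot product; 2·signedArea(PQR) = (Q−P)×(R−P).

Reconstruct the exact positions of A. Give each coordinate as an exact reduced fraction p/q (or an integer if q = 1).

1. A_x = -20  [CD ∥ AB ∩ DB ∥ CA]
2. A_y = -12  [CD ∥ AB ∩ DB ∥ CA]
   → A = (-20, -12)

A = (-20, -12)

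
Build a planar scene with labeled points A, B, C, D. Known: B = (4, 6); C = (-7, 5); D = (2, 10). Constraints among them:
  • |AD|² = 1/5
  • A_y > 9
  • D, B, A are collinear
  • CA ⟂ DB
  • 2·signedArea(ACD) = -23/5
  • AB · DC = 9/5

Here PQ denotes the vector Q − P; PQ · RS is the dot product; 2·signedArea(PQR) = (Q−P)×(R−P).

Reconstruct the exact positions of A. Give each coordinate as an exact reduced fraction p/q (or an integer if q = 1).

1. A_x = 11/5  [D, B, A are collinear ∩ CA ⟂ DB]
2. A_y = 48/5  [D, B, A are collinear ∩ CA ⟂ DB]
   → A = (11/5, 48/5)

A = (11/5, 48/5)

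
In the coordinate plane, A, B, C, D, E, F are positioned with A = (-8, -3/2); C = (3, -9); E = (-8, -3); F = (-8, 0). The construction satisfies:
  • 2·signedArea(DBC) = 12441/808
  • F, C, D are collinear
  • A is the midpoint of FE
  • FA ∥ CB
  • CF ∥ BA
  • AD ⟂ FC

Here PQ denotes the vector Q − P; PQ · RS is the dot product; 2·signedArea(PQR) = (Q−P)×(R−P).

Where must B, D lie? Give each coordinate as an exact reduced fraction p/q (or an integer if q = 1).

B = (3, -21/2)
D = (-2935/404, -243/404)

1. B_x = 3  [CF ∥ BA ∩ FA ∥ CB]
2. B_y = -21/2  [CF ∥ BA ∩ FA ∥ CB]
   → B = (3, -21/2)
3. D_x = -2935/404  [F, C, D are collinear ∩ AD ⟂ FC]
4. D_y = -243/404  [F, C, D are collinear ∩ AD ⟂ FC]
   → D = (-2935/404, -243/404)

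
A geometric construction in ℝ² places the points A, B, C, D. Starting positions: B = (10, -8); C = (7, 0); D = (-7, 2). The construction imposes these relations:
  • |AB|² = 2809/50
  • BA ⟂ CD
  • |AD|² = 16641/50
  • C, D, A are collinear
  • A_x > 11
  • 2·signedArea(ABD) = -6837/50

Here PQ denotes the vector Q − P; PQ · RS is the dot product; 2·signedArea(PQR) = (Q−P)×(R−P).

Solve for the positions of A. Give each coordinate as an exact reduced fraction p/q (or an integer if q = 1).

1. A_x = 553/50  [C, D, A are collinear ∩ BA ⟂ CD]
2. A_y = -29/50  [C, D, A are collinear ∩ BA ⟂ CD]
   → A = (553/50, -29/50)

A = (553/50, -29/50)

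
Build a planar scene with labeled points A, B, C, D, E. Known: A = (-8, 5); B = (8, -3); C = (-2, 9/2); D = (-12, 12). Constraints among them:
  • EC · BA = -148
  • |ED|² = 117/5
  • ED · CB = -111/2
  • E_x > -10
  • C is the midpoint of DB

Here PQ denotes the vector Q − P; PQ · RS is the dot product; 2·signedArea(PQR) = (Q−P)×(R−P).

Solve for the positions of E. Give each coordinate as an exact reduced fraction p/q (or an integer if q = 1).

E = (-48/5, 39/5)

1. E_x = -48/5  [EC · BA = -148 ∩ ED · CB = -111/2]
2. E_y = 39/5  [EC · BA = -148 ∩ ED · CB = -111/2]
   → E = (-48/5, 39/5)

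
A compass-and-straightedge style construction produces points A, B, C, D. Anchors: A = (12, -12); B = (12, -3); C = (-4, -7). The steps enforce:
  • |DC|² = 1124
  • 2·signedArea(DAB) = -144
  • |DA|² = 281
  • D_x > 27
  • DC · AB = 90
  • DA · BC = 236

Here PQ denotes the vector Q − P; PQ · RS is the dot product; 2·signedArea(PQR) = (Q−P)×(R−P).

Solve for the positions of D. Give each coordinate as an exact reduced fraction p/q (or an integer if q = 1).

D = (28, -17)

1. D_x = 28  [2·signedArea(DAB) = -144 ∩ DC · AB = 90]
2. D_y = -17  [2·signedArea(DAB) = -144 ∩ DC · AB = 90]
   → D = (28, -17)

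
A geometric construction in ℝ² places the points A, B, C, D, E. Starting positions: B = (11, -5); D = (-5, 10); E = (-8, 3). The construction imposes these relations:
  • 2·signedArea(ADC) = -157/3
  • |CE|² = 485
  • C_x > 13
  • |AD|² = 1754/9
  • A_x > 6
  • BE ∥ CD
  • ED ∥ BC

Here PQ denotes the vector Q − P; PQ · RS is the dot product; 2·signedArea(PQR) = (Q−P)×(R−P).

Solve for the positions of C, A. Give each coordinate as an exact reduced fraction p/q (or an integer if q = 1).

1. C_x = 14  [BE ∥ CD ∩ ED ∥ BC]
2. C_y = 2  [BE ∥ CD ∩ ED ∥ BC]
   → C = (14, 2)
3. A_x = 20/3  [line 8·x + 19·y + -293/3 = 0 ∩ |AD|² = 1754/9]
4. A_y = 7/3  [line 8·x + 19·y + -293/3 = 0 ∩ |AD|² = 1754/9]
   → A = (20/3, 7/3)

A = (20/3, 7/3)
C = (14, 2)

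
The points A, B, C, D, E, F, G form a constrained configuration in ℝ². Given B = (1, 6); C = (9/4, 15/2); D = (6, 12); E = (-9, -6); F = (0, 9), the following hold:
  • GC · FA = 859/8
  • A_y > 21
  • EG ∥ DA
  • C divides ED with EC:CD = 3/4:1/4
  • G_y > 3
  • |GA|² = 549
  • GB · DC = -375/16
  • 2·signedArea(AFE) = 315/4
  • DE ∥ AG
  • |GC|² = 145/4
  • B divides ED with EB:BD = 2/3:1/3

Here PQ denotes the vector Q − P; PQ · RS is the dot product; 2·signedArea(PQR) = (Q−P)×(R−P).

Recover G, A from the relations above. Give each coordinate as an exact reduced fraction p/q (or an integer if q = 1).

1. G_x = -9/4  [line 15/4·x + 9/2·y + -117/16 = 0 ∩ |GC|² = 145/4]
2. G_y = 7/2  [line 15/4·x + 9/2·y + -117/16 = 0 ∩ |GC|² = 145/4]
   → G = (-9/4, 7/2)
3. A_x = 51/4  [DE ∥ AG ∩ EG ∥ DA]
4. A_y = 43/2  [DE ∥ AG ∩ EG ∥ DA]
   → A = (51/4, 43/2)

A = (51/4, 43/2)
G = (-9/4, 7/2)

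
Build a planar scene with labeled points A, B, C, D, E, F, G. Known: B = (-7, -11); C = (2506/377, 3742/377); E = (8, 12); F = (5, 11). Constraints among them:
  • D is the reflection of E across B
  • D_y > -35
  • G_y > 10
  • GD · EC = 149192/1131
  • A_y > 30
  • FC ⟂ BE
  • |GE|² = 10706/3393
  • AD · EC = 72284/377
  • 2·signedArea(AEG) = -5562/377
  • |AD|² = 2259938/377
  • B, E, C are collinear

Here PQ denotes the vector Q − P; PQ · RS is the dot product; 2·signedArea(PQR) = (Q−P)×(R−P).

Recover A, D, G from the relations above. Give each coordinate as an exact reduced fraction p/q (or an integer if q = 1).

A = (7651/377, 11631/377)
D = (-22, -34)
G = (2469/377, 12413/1131)

1. D_x = -22  [D is the reflection of E across B]
2. D_y = -34  [D is the reflection of E across B]
   → D = (-22, -34)
3. A_x = 7651/377  [line 510/377·x + 782/377·y + -2652/29 = 0 ∩ |AD|² = 2259938/377]
4. A_y = 11631/377  [line 510/377·x + 782/377·y + -2652/29 = 0 ∩ |AD|² = 2259938/377]
   → A = (7651/377, 11631/377)
5. G_x = 2469/377  [GD · EC = 149192/1131 ∩ 2·signedArea(AEG) = -5562/377]
6. G_y = 12413/1131  [GD · EC = 149192/1131 ∩ 2·signedArea(AEG) = -5562/377]
   → G = (2469/377, 12413/1131)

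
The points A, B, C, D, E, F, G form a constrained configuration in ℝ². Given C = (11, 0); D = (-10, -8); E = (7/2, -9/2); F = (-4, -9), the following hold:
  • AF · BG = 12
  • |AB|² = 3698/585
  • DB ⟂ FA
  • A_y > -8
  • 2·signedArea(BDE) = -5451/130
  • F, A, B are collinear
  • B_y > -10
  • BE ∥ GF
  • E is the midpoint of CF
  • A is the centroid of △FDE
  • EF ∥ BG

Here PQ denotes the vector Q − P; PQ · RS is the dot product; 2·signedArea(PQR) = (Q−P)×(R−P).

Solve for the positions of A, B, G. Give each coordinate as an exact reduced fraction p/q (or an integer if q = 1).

A = (-7/2, -43/6)
B = (-541/130, -1247/130)
G = (-758/65, -916/65)

1. A_x = -7/2  [A is the centroid of △FDE]
2. A_y = -43/6  [A is the centroid of △FDE]
   → A = (-7/2, -43/6)
3. B_x = -541/130  [F, A, B are collinear ∩ DB ⟂ FA]
4. B_y = -1247/130  [F, A, B are collinear ∩ DB ⟂ FA]
   → B = (-541/130, -1247/130)
5. G_x = -758/65  [BE ∥ GF ∩ EF ∥ BG]
6. G_y = -916/65  [BE ∥ GF ∩ EF ∥ BG]
   → G = (-758/65, -916/65)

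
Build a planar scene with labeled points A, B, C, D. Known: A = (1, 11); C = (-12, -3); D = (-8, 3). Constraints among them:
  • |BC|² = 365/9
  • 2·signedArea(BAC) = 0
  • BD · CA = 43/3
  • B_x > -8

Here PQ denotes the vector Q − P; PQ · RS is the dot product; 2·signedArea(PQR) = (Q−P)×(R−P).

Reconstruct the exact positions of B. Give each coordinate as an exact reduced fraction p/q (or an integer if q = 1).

1. B_x = -23/3  [2·signedArea(BAC) = 0 ∩ BD · CA = 43/3]
2. B_y = 5/3  [2·signedArea(BAC) = 0 ∩ BD · CA = 43/3]
   → B = (-23/3, 5/3)

B = (-23/3, 5/3)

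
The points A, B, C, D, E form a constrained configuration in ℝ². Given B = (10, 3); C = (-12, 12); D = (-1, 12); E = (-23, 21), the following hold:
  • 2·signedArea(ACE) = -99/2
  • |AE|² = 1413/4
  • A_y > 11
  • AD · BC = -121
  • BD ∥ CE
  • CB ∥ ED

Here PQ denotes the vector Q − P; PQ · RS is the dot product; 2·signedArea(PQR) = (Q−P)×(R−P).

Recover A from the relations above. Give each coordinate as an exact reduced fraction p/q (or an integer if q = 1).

1. A_x = -13/2  [AD · BC = -121 ∩ 2·signedArea(ACE) = -99/2]
2. A_y = 12  [AD · BC = -121 ∩ 2·signedArea(ACE) = -99/2]
   → A = (-13/2, 12)

A = (-13/2, 12)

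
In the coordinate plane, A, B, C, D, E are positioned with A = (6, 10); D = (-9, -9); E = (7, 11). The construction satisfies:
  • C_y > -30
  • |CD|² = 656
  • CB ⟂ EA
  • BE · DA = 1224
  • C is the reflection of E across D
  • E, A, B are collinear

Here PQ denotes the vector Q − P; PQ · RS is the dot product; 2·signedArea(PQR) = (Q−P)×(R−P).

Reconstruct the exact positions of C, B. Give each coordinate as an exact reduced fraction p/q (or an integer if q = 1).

B = (-29, -25)
C = (-25, -29)

1. C_x = -25  [C is the reflection of E across D]
2. C_y = -29  [C is the reflection of E across D]
   → C = (-25, -29)
3. B_x = -29  [E, A, B are collinear ∩ CB ⟂ EA]
4. B_y = -25  [E, A, B are collinear ∩ CB ⟂ EA]
   → B = (-29, -25)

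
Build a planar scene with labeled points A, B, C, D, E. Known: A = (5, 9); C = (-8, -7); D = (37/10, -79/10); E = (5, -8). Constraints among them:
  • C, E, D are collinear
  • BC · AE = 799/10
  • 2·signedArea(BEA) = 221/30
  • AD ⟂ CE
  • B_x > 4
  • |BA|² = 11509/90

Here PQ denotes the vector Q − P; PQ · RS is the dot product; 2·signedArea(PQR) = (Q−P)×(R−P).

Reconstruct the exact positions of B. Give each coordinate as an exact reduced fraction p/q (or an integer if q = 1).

B = (137/30, -23/10)

1. B_x = 137/30  [2·signedArea(BEA) = 221/30 ∩ BC · AE = 799/10]
2. B_y = -23/10  [2·signedArea(BEA) = 221/30 ∩ BC · AE = 799/10]
   → B = (137/30, -23/10)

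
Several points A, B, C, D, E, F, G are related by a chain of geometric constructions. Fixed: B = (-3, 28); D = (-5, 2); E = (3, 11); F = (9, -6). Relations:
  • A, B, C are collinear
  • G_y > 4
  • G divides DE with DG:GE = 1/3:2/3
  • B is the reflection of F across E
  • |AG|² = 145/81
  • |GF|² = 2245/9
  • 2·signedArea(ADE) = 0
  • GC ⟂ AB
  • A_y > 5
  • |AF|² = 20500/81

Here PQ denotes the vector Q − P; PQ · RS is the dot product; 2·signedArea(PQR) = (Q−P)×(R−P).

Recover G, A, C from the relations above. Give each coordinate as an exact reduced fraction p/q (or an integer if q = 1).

1. G_x = -7/3  [G divides DE with DG:GE = 1/3:2/3]
2. G_y = 5  [G divides DE with DG:GE = 1/3:2/3]
   → G = (-7/3, 5)
3. A_x = -13/9  [line -9·x + 8·y + -61 = 0 ∩ |AG|² = 145/81]
4. A_y = 6  [line -9·x + 8·y + -61 = 0 ∩ |AG|² = 145/81]
   → A = (-13/9, 6)
5. C_x = -8147/5910  [A, B, C are collinear ∩ GC ⟂ AB]
6. C_y = 9983/1970  [A, B, C are collinear ∩ GC ⟂ AB]
   → C = (-8147/5910, 9983/1970)

A = (-13/9, 6)
C = (-8147/5910, 9983/1970)
G = (-7/3, 5)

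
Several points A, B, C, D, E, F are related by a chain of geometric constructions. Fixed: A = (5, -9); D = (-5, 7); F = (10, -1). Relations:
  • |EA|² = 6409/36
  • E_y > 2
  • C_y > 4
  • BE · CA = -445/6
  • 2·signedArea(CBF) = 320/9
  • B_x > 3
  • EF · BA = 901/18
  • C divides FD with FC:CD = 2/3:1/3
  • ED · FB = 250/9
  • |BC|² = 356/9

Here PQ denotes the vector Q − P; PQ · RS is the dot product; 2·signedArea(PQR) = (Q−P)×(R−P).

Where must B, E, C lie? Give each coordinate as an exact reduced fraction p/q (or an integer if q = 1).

1. C_x = 0  [C divides FD with FC:CD = 2/3:1/3]
2. C_y = 13/3  [C divides FD with FC:CD = 2/3:1/3]
   → C = (0, 13/3)
3. B_x = 10/3  [line -16/3·x + -10·y + 70/9 = 0 ∩ |BC|² = 356/9]
4. B_y = -1  [line -16/3·x + -10·y + 70/9 = 0 ∩ |BC|² = 356/9]
   → B = (10/3, -1)
5. E_x = -5/6  [BE · CA = -445/6 ∩ ED · FB = 250/9]
6. E_y = 3  [BE · CA = -445/6 ∩ ED · FB = 250/9]
   → E = (-5/6, 3)

B = (10/3, -1)
C = (0, 13/3)
E = (-5/6, 3)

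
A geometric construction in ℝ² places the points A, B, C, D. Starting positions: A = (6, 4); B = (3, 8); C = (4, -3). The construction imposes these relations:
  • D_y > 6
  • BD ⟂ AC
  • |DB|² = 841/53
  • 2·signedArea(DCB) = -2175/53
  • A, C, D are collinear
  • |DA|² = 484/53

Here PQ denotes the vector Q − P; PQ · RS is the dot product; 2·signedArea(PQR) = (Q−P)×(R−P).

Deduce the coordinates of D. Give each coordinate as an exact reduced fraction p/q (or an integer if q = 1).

1. D_x = 362/53  [A, C, D are collinear ∩ BD ⟂ AC]
2. D_y = 366/53  [A, C, D are collinear ∩ BD ⟂ AC]
   → D = (362/53, 366/53)

D = (362/53, 366/53)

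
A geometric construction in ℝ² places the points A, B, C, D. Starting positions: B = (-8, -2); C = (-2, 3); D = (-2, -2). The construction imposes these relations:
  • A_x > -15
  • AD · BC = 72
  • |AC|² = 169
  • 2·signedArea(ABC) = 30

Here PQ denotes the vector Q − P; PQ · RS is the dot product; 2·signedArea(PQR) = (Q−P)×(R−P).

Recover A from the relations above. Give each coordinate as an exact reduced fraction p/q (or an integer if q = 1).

1. A_x = -14  [AD · BC = 72 ∩ 2·signedArea(ABC) = 30]
2. A_y = -2  [AD · BC = 72 ∩ 2·signedArea(ABC) = 30]
   → A = (-14, -2)

A = (-14, -2)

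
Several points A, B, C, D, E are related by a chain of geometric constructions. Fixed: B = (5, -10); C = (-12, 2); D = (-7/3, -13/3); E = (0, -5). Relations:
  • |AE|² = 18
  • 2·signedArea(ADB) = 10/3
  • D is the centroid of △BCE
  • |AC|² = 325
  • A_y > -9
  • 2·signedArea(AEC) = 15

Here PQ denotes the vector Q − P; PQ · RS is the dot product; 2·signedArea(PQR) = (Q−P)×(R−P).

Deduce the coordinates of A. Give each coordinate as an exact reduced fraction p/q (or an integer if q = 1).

1. A_x = 3  [2·signedArea(AEC) = 15 ∩ 2·signedArea(ADB) = 10/3]
2. A_y = -8  [2·signedArea(AEC) = 15 ∩ 2·signedArea(ADB) = 10/3]
   → A = (3, -8)

A = (3, -8)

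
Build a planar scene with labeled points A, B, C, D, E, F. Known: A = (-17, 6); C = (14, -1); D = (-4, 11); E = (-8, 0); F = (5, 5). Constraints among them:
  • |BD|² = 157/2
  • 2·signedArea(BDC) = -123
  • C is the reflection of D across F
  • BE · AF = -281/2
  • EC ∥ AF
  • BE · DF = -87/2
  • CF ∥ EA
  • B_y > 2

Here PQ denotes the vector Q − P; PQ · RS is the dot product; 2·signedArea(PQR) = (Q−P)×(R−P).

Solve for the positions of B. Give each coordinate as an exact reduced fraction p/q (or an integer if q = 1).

B = (-3/2, 5/2)

1. B_x = -3/2  [BE · AF = -281/2 ∩ BE · DF = -87/2]
2. B_y = 5/2  [BE · AF = -281/2 ∩ BE · DF = -87/2]
   → B = (-3/2, 5/2)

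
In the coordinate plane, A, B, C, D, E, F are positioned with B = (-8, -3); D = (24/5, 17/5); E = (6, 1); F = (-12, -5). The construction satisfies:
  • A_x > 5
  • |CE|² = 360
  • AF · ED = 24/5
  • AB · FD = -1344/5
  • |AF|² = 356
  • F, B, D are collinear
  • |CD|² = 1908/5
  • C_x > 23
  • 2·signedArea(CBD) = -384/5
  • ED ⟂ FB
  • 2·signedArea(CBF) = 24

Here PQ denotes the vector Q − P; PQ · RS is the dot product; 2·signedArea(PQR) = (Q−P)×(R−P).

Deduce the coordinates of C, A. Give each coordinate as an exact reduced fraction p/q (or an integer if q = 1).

1. C_x = 24  [line -32/5·x + 64/5·y + 64 = 0 ∩ |CD|² = 1908/5]
2. C_y = 7  [line -32/5·x + 64/5·y + 64 = 0 ∩ |CD|² = 1908/5]
   → C = (24, 7)
3. A_x = 28/5  [AF · ED = 24/5 ∩ AB · FD = -1344/5]
4. A_y = 9/5  [AF · ED = 24/5 ∩ AB · FD = -1344/5]
   → A = (28/5, 9/5)

A = (28/5, 9/5)
C = (24, 7)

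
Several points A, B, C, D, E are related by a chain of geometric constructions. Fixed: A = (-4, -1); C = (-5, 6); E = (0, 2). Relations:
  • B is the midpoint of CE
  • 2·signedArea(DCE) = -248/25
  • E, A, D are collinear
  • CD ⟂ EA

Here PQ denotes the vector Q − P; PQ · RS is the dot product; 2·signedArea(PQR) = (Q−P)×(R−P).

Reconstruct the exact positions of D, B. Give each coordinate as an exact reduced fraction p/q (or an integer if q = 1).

B = (-5/2, 4)
D = (-32/25, 26/25)

1. D_x = -32/25  [E, A, D are collinear ∩ CD ⟂ EA]
2. D_y = 26/25  [E, A, D are collinear ∩ CD ⟂ EA]
   → D = (-32/25, 26/25)
3. B_x = -5/2  [B is the midpoint of CE]
4. B_y = 4  [B is the midpoint of CE]
   → B = (-5/2, 4)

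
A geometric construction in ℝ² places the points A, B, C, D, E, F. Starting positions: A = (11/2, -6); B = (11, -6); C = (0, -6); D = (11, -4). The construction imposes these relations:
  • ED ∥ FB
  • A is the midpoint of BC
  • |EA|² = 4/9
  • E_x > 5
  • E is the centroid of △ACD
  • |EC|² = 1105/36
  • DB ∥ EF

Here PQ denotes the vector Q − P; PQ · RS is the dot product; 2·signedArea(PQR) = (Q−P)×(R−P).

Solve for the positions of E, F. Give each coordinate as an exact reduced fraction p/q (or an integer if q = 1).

E = (11/2, -16/3)
F = (11/2, -22/3)

1. E_x = 11/2  [E is the centroid of △ACD]
2. E_y = -16/3  [E is the centroid of △ACD]
   → E = (11/2, -16/3)
3. F_x = 11/2  [ED ∥ FB ∩ DB ∥ EF]
4. F_y = -22/3  [ED ∥ FB ∩ DB ∥ EF]
   → F = (11/2, -22/3)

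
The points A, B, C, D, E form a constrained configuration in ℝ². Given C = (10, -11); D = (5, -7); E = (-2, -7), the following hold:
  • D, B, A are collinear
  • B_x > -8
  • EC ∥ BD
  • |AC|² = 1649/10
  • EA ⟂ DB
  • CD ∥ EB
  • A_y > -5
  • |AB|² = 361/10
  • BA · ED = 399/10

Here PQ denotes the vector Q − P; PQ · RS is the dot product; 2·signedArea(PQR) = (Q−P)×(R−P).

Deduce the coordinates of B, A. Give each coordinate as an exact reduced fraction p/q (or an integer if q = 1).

A = (-13/10, -49/10)
B = (-7, -3)

1. B_x = -7  [EC ∥ BD ∩ CD ∥ EB]
2. B_y = -3  [EC ∥ BD ∩ CD ∥ EB]
   → B = (-7, -3)
3. A_x = -13/10  [D, B, A are collinear ∩ EA ⟂ DB]
4. A_y = -49/10  [D, B, A are collinear ∩ EA ⟂ DB]
   → A = (-13/10, -49/10)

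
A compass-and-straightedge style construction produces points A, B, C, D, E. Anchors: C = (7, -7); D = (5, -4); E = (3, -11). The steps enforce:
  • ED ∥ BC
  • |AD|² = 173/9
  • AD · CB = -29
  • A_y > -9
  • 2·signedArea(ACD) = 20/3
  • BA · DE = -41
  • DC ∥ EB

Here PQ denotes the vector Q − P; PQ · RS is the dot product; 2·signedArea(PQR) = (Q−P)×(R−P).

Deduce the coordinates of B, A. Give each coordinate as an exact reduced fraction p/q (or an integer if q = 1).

1. B_x = 5  [ED ∥ BC ∩ DC ∥ EB]
2. B_y = -14  [ED ∥ BC ∩ DC ∥ EB]
   → B = (5, -14)
3. A_x = 17/3  [2·signedArea(ACD) = 20/3 ∩ AD · CB = -29]
4. A_y = -25/3  [2·signedArea(ACD) = 20/3 ∩ AD · CB = -29]
   → A = (17/3, -25/3)

A = (17/3, -25/3)
B = (5, -14)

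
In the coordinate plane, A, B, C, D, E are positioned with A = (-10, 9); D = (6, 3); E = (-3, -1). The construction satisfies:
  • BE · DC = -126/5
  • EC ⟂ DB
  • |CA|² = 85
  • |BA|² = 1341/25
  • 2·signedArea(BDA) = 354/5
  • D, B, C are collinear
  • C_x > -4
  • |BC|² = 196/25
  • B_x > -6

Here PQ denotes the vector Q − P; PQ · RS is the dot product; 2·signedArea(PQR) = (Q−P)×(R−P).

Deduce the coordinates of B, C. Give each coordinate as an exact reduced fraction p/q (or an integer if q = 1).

B = (-29/5, 3)
C = (-3, 3)

1. B_x = -29/5  [line -6·x + -16·y + 66/5 = 0 ∩ |BA|² = 1341/25]
2. B_y = 3  [line -6·x + -16·y + 66/5 = 0 ∩ |BA|² = 1341/25]
   → B = (-29/5, 3)
3. C_x = -3  [BE · DC = -126/5 ∩ D, B, C are collinear]
4. C_y = 3  [BE · DC = -126/5 ∩ D, B, C are collinear]
   → C = (-3, 3)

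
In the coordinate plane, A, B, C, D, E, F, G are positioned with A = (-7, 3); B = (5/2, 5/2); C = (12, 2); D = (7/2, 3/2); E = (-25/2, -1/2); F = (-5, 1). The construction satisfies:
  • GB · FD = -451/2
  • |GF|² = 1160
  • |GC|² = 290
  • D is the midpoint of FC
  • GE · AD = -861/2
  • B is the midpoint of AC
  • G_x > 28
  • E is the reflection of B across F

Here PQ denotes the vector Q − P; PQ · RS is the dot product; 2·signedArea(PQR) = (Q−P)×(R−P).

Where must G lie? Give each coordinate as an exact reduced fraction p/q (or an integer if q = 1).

1. G_x = 29  [GE · AD = -861/2 ∩ GB · FD = -451/2]
2. G_y = 3  [GE · AD = -861/2 ∩ GB · FD = -451/2]
   → G = (29, 3)

G = (29, 3)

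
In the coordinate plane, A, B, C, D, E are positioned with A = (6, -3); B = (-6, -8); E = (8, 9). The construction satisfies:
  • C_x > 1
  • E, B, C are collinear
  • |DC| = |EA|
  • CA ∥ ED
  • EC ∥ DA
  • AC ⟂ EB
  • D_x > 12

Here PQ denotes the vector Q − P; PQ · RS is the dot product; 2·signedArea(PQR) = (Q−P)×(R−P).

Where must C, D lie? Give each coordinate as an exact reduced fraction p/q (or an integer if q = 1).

C = (632/485, 421/485)
D = (6158/485, 2489/485)

1. C_x = 632/485  [E, B, C are collinear ∩ AC ⟂ EB]
2. C_y = 421/485  [E, B, C are collinear ∩ AC ⟂ EB]
   → C = (632/485, 421/485)
3. D_x = 6158/485  [EC ∥ DA ∩ CA ∥ ED]
4. D_y = 2489/485  [EC ∥ DA ∩ CA ∥ ED]
   → D = (6158/485, 2489/485)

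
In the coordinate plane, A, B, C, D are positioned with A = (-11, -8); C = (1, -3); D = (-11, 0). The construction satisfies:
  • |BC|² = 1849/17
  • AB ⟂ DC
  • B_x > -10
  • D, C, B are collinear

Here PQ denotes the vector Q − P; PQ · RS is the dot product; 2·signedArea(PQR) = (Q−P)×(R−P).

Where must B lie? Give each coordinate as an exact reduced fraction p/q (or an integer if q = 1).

1. B_x = -155/17  [D, C, B are collinear ∩ AB ⟂ DC]
2. B_y = -8/17  [D, C, B are collinear ∩ AB ⟂ DC]
   → B = (-155/17, -8/17)

B = (-155/17, -8/17)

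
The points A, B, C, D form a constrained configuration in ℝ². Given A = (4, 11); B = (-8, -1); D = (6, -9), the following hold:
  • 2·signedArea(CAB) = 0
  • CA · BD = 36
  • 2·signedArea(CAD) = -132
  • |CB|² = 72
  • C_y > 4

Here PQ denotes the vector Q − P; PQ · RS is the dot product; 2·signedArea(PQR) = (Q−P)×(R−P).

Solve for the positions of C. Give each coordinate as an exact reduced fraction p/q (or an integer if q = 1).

C = (-2, 5)

1. C_x = -2  [2·signedArea(CAB) = 0 ∩ 2·signedArea(CAD) = -132]
2. C_y = 5  [2·signedArea(CAB) = 0 ∩ 2·signedArea(CAD) = -132]
   → C = (-2, 5)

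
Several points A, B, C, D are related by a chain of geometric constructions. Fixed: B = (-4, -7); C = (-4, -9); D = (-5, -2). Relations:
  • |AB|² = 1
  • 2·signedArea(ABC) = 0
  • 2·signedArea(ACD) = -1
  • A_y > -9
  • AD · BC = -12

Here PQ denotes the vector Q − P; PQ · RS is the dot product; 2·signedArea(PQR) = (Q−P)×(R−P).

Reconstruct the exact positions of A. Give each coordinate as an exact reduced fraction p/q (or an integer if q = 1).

A = (-4, -8)

1. A_x = -4  [2·signedArea(ABC) = 0 ∩ AD · BC = -12]
2. A_y = -8  [2·signedArea(ABC) = 0 ∩ AD · BC = -12]
   → A = (-4, -8)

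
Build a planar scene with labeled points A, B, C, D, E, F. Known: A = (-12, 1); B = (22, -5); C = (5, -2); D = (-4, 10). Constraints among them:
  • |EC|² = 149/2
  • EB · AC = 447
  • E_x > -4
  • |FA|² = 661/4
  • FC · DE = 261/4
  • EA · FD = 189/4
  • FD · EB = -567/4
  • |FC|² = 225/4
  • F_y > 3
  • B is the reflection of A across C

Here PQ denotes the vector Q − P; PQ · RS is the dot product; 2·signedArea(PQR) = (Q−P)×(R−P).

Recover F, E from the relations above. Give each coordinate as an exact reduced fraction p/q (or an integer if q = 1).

1. E_x = -7/2  [line -17·x + 3·y + -58 = 0 ∩ |EC|² = 149/2]
2. E_y = -1/2  [line -17·x + 3·y + -58 = 0 ∩ |EC|² = 149/2]
   → E = (-7/2, -1/2)
3. F_x = 1/2  [FC · DE = 261/4 ∩ FD · EB = -567/4]
4. F_y = 4  [FC · DE = 261/4 ∩ FD · EB = -567/4]
   → F = (1/2, 4)

E = (-7/2, -1/2)
F = (1/2, 4)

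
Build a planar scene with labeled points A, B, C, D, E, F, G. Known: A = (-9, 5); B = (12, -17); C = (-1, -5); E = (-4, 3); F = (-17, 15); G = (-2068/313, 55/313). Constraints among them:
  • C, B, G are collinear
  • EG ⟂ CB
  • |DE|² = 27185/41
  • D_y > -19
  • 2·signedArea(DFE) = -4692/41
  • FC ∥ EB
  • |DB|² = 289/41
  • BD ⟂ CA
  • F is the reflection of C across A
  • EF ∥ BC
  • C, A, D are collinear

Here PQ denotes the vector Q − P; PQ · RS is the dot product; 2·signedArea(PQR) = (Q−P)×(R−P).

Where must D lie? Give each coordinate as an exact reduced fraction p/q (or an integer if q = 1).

D = (407/41, -765/41)

1. D_x = 407/41  [C, A, D are collinear ∩ BD ⟂ CA]
2. D_y = -765/41  [C, A, D are collinear ∩ BD ⟂ CA]
   → D = (407/41, -765/41)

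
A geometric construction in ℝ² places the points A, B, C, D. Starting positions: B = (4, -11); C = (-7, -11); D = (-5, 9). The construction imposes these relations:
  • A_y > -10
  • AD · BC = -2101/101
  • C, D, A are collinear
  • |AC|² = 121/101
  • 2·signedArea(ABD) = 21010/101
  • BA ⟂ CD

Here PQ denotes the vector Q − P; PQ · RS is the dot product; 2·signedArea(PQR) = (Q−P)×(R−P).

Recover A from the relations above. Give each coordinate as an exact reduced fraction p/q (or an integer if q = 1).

1. A_x = -696/101  [C, D, A are collinear ∩ BA ⟂ CD]
2. A_y = -1001/101  [C, D, A are collinear ∩ BA ⟂ CD]
   → A = (-696/101, -1001/101)

A = (-696/101, -1001/101)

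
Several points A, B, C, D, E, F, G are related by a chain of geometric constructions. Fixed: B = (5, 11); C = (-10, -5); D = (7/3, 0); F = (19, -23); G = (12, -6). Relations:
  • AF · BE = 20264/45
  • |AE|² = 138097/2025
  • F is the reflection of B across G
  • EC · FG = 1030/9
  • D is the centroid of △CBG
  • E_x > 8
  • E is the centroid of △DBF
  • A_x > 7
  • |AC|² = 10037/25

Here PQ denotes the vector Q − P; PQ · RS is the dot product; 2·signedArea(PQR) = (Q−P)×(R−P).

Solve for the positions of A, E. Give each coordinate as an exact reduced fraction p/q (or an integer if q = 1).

1. E_x = 79/9  [E is the centroid of △DBF]
2. E_y = -4  [E is the centroid of △DBF]
   → E = (79/9, -4)
3. A_x = 39/5  [line -34/9·x + 15·y + -503/15 = 0 ∩ |AE|² = 138097/2025]
4. A_y = 21/5  [line -34/9·x + 15·y + -503/15 = 0 ∩ |AE|² = 138097/2025]
   → A = (39/5, 21/5)

A = (39/5, 21/5)
E = (79/9, -4)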